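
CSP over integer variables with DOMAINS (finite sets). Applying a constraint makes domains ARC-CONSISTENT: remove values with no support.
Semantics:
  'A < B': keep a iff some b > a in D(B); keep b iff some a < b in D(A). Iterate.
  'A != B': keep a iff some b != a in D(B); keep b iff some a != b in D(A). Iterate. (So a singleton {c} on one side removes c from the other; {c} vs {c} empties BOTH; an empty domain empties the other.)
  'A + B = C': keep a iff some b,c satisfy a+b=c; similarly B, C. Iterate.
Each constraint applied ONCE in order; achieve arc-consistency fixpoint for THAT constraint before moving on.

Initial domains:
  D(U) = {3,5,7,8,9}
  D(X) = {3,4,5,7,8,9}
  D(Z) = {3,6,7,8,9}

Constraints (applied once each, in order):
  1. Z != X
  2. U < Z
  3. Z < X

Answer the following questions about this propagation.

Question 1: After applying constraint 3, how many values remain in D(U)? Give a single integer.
Answer: 4

Derivation:
Constraint 1 (Z != X) on D(Z)={3,6,7,8,9} D(X)={3,4,5,7,8,9}: no change
Constraint 2 (U < Z) on D(U)={3,5,7,8,9} D(Z)={3,6,7,8,9}: U {3,5,7,8,9}->{3,5,7,8}; Z {3,6,7,8,9}->{6,7,8,9}
Constraint 3 (Z < X) on D(Z)={6,7,8,9} D(X)={3,4,5,7,8,9}: Z {6,7,8,9}->{6,7,8}; X {3,4,5,7,8,9}->{7,8,9}
So after constraint 3: D(U)={3,5,7,8}, size = 4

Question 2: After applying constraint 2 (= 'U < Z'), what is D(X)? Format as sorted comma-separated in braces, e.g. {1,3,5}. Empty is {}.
Answer: {3,4,5,7,8,9}

Derivation:
Constraint 1 (Z != X) on D(Z)={3,6,7,8,9} D(X)={3,4,5,7,8,9}: no change
Constraint 2 (U < Z) on D(U)={3,5,7,8,9} D(Z)={3,6,7,8,9}: U {3,5,7,8,9}->{3,5,7,8}; Z {3,6,7,8,9}->{6,7,8,9}
So after constraint 2: D(X) = {3,4,5,7,8,9}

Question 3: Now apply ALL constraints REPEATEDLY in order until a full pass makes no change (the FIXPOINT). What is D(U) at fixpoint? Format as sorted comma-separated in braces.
pass 0 (initial): D(U)={3,5,7,8,9}
pass 1: U {3,5,7,8,9}->{3,5,7,8}; X {3,4,5,7,8,9}->{7,8,9}; Z {3,6,7,8,9}->{6,7,8}
pass 2: U {3,5,7,8}->{3,5,7}
pass 3: no change
Fixpoint after 3 passes: D(U) = {3,5,7}

Answer: {3,5,7}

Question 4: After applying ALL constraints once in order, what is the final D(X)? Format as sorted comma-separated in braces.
Answer: {7,8,9}

Derivation:
Constraint 1 (Z != X) on D(Z)={3,6,7,8,9} D(X)={3,4,5,7,8,9}: no change
Constraint 2 (U < Z) on D(U)={3,5,7,8,9} D(Z)={3,6,7,8,9}: U {3,5,7,8,9}->{3,5,7,8}; Z {3,6,7,8,9}->{6,7,8,9}
Constraint 3 (Z < X) on D(Z)={6,7,8,9} D(X)={3,4,5,7,8,9}: Z {6,7,8,9}->{6,7,8}; X {3,4,5,7,8,9}->{7,8,9}
So after all 3 constraints: D(X) = {7,8,9}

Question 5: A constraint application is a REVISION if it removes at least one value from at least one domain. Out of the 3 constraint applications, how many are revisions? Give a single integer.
Constraint 1 (Z != X) on D(Z)={3,6,7,8,9} D(X)={3,4,5,7,8,9}: no change => not a revision
Constraint 2 (U < Z) on D(U)={3,5,7,8,9} D(Z)={3,6,7,8,9}: U {3,5,7,8,9}->{3,5,7,8}; Z {3,6,7,8,9}->{6,7,8,9} => REVISION
Constraint 3 (Z < X) on D(Z)={6,7,8,9} D(X)={3,4,5,7,8,9}: Z {6,7,8,9}->{6,7,8}; X {3,4,5,7,8,9}->{7,8,9} => REVISION
Total revisions = 2

Answer: 2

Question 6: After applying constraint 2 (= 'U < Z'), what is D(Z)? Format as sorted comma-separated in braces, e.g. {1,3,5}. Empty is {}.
Answer: {6,7,8,9}

Derivation:
Constraint 1 (Z != X) on D(Z)={3,6,7,8,9} D(X)={3,4,5,7,8,9}: no change
Constraint 2 (U < Z) on D(U)={3,5,7,8,9} D(Z)={3,6,7,8,9}: U {3,5,7,8,9}->{3,5,7,8}; Z {3,6,7,8,9}->{6,7,8,9}
So after constraint 2: D(Z) = {6,7,8,9}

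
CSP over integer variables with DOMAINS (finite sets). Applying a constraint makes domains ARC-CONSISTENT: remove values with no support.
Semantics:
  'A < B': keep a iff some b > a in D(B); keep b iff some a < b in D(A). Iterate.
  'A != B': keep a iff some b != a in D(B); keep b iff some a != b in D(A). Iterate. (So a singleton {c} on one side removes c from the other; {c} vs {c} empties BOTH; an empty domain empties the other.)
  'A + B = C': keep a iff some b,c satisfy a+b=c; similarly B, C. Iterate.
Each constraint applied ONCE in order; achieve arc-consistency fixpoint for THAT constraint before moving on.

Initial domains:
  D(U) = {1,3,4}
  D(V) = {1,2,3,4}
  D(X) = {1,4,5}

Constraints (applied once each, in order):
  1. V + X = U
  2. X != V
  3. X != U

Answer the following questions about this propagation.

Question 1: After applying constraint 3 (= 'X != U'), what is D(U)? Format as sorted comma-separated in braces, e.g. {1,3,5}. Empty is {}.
Answer: {3,4}

Derivation:
Constraint 1 (V + X = U) on D(V)={1,2,3,4} D(X)={1,4,5} D(U)={1,3,4}: V {1,2,3,4}->{2,3}; X {1,4,5}->{1}; U {1,3,4}->{3,4}
Constraint 2 (X != V) on D(X)={1} D(V)={2,3}: no change
Constraint 3 (X != U) on D(X)={1} D(U)={3,4}: no change
So after constraint 3: D(U) = {3,4}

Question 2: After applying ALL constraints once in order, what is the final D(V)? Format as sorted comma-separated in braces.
Constraint 1 (V + X = U) on D(V)={1,2,3,4} D(X)={1,4,5} D(U)={1,3,4}: V {1,2,3,4}->{2,3}; X {1,4,5}->{1}; U {1,3,4}->{3,4}
Constraint 2 (X != V) on D(X)={1} D(V)={2,3}: no change
Constraint 3 (X != U) on D(X)={1} D(U)={3,4}: no change
So after all 3 constraints: D(V) = {2,3}

Answer: {2,3}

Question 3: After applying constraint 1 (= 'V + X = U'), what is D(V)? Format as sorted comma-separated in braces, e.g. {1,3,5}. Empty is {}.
Constraint 1 (V + X = U) on D(V)={1,2,3,4} D(X)={1,4,5} D(U)={1,3,4}: V {1,2,3,4}->{2,3}; X {1,4,5}->{1}; U {1,3,4}->{3,4}
So after constraint 1: D(V) = {2,3}

Answer: {2,3}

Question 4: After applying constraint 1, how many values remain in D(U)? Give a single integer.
Constraint 1 (V + X = U) on D(V)={1,2,3,4} D(X)={1,4,5} D(U)={1,3,4}: V {1,2,3,4}->{2,3}; X {1,4,5}->{1}; U {1,3,4}->{3,4}
So after constraint 1: D(U)={3,4}, size = 2

Answer: 2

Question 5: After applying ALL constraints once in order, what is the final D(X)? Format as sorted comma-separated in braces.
Constraint 1 (V + X = U) on D(V)={1,2,3,4} D(X)={1,4,5} D(U)={1,3,4}: V {1,2,3,4}->{2,3}; X {1,4,5}->{1}; U {1,3,4}->{3,4}
Constraint 2 (X != V) on D(X)={1} D(V)={2,3}: no change
Constraint 3 (X != U) on D(X)={1} D(U)={3,4}: no change
So after all 3 constraints: D(X) = {1}

Answer: {1}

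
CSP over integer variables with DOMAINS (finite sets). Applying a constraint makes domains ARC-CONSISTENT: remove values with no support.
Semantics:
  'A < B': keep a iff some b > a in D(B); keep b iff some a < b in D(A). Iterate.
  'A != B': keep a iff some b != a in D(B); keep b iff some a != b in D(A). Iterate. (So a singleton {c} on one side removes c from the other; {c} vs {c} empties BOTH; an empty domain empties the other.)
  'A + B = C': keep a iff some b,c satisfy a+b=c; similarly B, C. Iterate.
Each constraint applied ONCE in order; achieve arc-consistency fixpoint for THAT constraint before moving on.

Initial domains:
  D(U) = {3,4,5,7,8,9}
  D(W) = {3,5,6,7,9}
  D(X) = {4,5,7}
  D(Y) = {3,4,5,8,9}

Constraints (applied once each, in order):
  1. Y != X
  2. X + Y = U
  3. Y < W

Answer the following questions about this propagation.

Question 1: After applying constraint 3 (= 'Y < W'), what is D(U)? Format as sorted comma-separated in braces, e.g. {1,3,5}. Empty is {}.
Answer: {7,8,9}

Derivation:
Constraint 1 (Y != X) on D(Y)={3,4,5,8,9} D(X)={4,5,7}: no change
Constraint 2 (X + Y = U) on D(X)={4,5,7} D(Y)={3,4,5,8,9} D(U)={3,4,5,7,8,9}: X {4,5,7}->{4,5}; Y {3,4,5,8,9}->{3,4,5}; U {3,4,5,7,8,9}->{7,8,9}
Constraint 3 (Y < W) on D(Y)={3,4,5} D(W)={3,5,6,7,9}: W {3,5,6,7,9}->{5,6,7,9}
So after constraint 3: D(U) = {7,8,9}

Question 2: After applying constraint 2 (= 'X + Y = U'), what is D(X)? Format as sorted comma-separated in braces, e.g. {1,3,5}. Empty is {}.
Constraint 1 (Y != X) on D(Y)={3,4,5,8,9} D(X)={4,5,7}: no change
Constraint 2 (X + Y = U) on D(X)={4,5,7} D(Y)={3,4,5,8,9} D(U)={3,4,5,7,8,9}: X {4,5,7}->{4,5}; Y {3,4,5,8,9}->{3,4,5}; U {3,4,5,7,8,9}->{7,8,9}
So after constraint 2: D(X) = {4,5}

Answer: {4,5}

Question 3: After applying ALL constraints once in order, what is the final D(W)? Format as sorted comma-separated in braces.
Answer: {5,6,7,9}

Derivation:
Constraint 1 (Y != X) on D(Y)={3,4,5,8,9} D(X)={4,5,7}: no change
Constraint 2 (X + Y = U) on D(X)={4,5,7} D(Y)={3,4,5,8,9} D(U)={3,4,5,7,8,9}: X {4,5,7}->{4,5}; Y {3,4,5,8,9}->{3,4,5}; U {3,4,5,7,8,9}->{7,8,9}
Constraint 3 (Y < W) on D(Y)={3,4,5} D(W)={3,5,6,7,9}: W {3,5,6,7,9}->{5,6,7,9}
So after all 3 constraints: D(W) = {5,6,7,9}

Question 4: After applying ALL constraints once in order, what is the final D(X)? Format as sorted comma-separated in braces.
Answer: {4,5}

Derivation:
Constraint 1 (Y != X) on D(Y)={3,4,5,8,9} D(X)={4,5,7}: no change
Constraint 2 (X + Y = U) on D(X)={4,5,7} D(Y)={3,4,5,8,9} D(U)={3,4,5,7,8,9}: X {4,5,7}->{4,5}; Y {3,4,5,8,9}->{3,4,5}; U {3,4,5,7,8,9}->{7,8,9}
Constraint 3 (Y < W) on D(Y)={3,4,5} D(W)={3,5,6,7,9}: W {3,5,6,7,9}->{5,6,7,9}
So after all 3 constraints: D(X) = {4,5}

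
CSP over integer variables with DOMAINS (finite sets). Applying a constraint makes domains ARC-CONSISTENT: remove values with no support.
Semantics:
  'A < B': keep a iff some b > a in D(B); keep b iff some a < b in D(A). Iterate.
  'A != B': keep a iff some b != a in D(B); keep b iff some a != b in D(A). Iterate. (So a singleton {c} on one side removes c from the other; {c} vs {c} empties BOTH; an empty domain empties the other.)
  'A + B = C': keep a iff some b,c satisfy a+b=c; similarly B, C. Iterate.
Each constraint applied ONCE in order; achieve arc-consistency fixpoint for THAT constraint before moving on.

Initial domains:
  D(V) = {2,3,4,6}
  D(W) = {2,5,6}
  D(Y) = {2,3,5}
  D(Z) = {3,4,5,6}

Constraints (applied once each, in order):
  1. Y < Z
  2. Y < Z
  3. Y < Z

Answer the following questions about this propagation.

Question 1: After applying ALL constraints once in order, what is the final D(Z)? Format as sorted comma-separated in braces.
Answer: {3,4,5,6}

Derivation:
Constraint 1 (Y < Z) on D(Y)={2,3,5} D(Z)={3,4,5,6}: no change
Constraint 2 (Y < Z) on D(Y)={2,3,5} D(Z)={3,4,5,6}: no change
Constraint 3 (Y < Z) on D(Y)={2,3,5} D(Z)={3,4,5,6}: no change
So after all 3 constraints: D(Z) = {3,4,5,6}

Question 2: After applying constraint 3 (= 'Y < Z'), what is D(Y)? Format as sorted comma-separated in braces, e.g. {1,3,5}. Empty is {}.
Constraint 1 (Y < Z) on D(Y)={2,3,5} D(Z)={3,4,5,6}: no change
Constraint 2 (Y < Z) on D(Y)={2,3,5} D(Z)={3,4,5,6}: no change
Constraint 3 (Y < Z) on D(Y)={2,3,5} D(Z)={3,4,5,6}: no change
So after constraint 3: D(Y) = {2,3,5}

Answer: {2,3,5}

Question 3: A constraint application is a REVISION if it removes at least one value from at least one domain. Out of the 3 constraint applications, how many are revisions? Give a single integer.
Constraint 1 (Y < Z) on D(Y)={2,3,5} D(Z)={3,4,5,6}: no change => not a revision
Constraint 2 (Y < Z) on D(Y)={2,3,5} D(Z)={3,4,5,6}: no change => not a revision
Constraint 3 (Y < Z) on D(Y)={2,3,5} D(Z)={3,4,5,6}: no change => not a revision
Total revisions = 0

Answer: 0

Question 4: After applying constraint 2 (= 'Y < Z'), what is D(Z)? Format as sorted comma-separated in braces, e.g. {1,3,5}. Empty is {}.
Constraint 1 (Y < Z) on D(Y)={2,3,5} D(Z)={3,4,5,6}: no change
Constraint 2 (Y < Z) on D(Y)={2,3,5} D(Z)={3,4,5,6}: no change
So after constraint 2: D(Z) = {3,4,5,6}

Answer: {3,4,5,6}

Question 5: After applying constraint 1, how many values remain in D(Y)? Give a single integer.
Constraint 1 (Y < Z) on D(Y)={2,3,5} D(Z)={3,4,5,6}: no change
So after constraint 1: D(Y)={2,3,5}, size = 3

Answer: 3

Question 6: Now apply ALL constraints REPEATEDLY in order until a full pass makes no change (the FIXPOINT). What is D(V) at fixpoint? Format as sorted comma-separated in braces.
pass 0 (initial): D(V)={2,3,4,6}
pass 1: no change
Fixpoint after 1 passes: D(V) = {2,3,4,6}

Answer: {2,3,4,6}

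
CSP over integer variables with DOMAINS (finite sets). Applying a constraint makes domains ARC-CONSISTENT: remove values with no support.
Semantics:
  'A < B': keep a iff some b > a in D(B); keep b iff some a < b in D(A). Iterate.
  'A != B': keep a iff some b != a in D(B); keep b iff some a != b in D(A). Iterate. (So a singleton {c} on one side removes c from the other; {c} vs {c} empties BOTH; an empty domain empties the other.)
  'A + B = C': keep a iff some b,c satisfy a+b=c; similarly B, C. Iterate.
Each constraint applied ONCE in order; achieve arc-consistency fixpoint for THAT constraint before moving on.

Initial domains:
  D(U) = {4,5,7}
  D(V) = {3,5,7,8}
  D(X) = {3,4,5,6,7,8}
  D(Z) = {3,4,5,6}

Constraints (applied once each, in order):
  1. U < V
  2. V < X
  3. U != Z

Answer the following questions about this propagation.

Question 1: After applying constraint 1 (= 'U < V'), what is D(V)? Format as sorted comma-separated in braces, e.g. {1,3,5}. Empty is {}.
Answer: {5,7,8}

Derivation:
Constraint 1 (U < V) on D(U)={4,5,7} D(V)={3,5,7,8}: V {3,5,7,8}->{5,7,8}
So after constraint 1: D(V) = {5,7,8}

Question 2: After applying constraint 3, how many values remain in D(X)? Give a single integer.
Answer: 3

Derivation:
Constraint 1 (U < V) on D(U)={4,5,7} D(V)={3,5,7,8}: V {3,5,7,8}->{5,7,8}
Constraint 2 (V < X) on D(V)={5,7,8} D(X)={3,4,5,6,7,8}: V {5,7,8}->{5,7}; X {3,4,5,6,7,8}->{6,7,8}
Constraint 3 (U != Z) on D(U)={4,5,7} D(Z)={3,4,5,6}: no change
So after constraint 3: D(X)={6,7,8}, size = 3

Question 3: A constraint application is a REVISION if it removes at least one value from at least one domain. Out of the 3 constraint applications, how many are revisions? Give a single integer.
Constraint 1 (U < V) on D(U)={4,5,7} D(V)={3,5,7,8}: V {3,5,7,8}->{5,7,8} => REVISION
Constraint 2 (V < X) on D(V)={5,7,8} D(X)={3,4,5,6,7,8}: V {5,7,8}->{5,7}; X {3,4,5,6,7,8}->{6,7,8} => REVISION
Constraint 3 (U != Z) on D(U)={4,5,7} D(Z)={3,4,5,6}: no change => not a revision
Total revisions = 2

Answer: 2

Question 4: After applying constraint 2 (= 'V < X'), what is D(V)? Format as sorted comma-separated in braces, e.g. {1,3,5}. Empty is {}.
Constraint 1 (U < V) on D(U)={4,5,7} D(V)={3,5,7,8}: V {3,5,7,8}->{5,7,8}
Constraint 2 (V < X) on D(V)={5,7,8} D(X)={3,4,5,6,7,8}: V {5,7,8}->{5,7}; X {3,4,5,6,7,8}->{6,7,8}
So after constraint 2: D(V) = {5,7}

Answer: {5,7}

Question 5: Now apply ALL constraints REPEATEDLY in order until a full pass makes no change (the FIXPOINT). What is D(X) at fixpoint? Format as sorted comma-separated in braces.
Answer: {6,7,8}

Derivation:
pass 0 (initial): D(X)={3,4,5,6,7,8}
pass 1: V {3,5,7,8}->{5,7}; X {3,4,5,6,7,8}->{6,7,8}
pass 2: U {4,5,7}->{4,5}
pass 3: no change
Fixpoint after 3 passes: D(X) = {6,7,8}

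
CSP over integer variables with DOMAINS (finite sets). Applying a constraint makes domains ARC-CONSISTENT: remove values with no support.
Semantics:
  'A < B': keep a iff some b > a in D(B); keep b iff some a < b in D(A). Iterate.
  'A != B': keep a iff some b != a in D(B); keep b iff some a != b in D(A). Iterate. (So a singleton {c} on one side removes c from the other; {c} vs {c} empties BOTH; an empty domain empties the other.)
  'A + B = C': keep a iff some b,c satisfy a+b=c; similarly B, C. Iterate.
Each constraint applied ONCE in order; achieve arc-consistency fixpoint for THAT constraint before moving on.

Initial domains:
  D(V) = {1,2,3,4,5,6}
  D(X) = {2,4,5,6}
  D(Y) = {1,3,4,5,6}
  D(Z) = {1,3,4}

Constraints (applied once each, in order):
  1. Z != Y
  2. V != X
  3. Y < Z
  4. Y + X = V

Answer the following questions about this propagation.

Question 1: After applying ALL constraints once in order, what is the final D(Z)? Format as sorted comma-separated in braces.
Answer: {3,4}

Derivation:
Constraint 1 (Z != Y) on D(Z)={1,3,4} D(Y)={1,3,4,5,6}: no change
Constraint 2 (V != X) on D(V)={1,2,3,4,5,6} D(X)={2,4,5,6}: no change
Constraint 3 (Y < Z) on D(Y)={1,3,4,5,6} D(Z)={1,3,4}: Y {1,3,4,5,6}->{1,3}; Z {1,3,4}->{3,4}
Constraint 4 (Y + X = V) on D(Y)={1,3} D(X)={2,4,5,6} D(V)={1,2,3,4,5,6}: X {2,4,5,6}->{2,4,5}; V {1,2,3,4,5,6}->{3,5,6}
So after all 4 constraints: D(Z) = {3,4}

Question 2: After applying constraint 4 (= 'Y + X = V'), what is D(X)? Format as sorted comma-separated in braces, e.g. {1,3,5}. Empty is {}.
Answer: {2,4,5}

Derivation:
Constraint 1 (Z != Y) on D(Z)={1,3,4} D(Y)={1,3,4,5,6}: no change
Constraint 2 (V != X) on D(V)={1,2,3,4,5,6} D(X)={2,4,5,6}: no change
Constraint 3 (Y < Z) on D(Y)={1,3,4,5,6} D(Z)={1,3,4}: Y {1,3,4,5,6}->{1,3}; Z {1,3,4}->{3,4}
Constraint 4 (Y + X = V) on D(Y)={1,3} D(X)={2,4,5,6} D(V)={1,2,3,4,5,6}: X {2,4,5,6}->{2,4,5}; V {1,2,3,4,5,6}->{3,5,6}
So after constraint 4: D(X) = {2,4,5}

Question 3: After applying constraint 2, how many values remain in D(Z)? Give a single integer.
Answer: 3

Derivation:
Constraint 1 (Z != Y) on D(Z)={1,3,4} D(Y)={1,3,4,5,6}: no change
Constraint 2 (V != X) on D(V)={1,2,3,4,5,6} D(X)={2,4,5,6}: no change
So after constraint 2: D(Z)={1,3,4}, size = 3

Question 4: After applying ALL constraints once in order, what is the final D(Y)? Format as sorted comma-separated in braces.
Constraint 1 (Z != Y) on D(Z)={1,3,4} D(Y)={1,3,4,5,6}: no change
Constraint 2 (V != X) on D(V)={1,2,3,4,5,6} D(X)={2,4,5,6}: no change
Constraint 3 (Y < Z) on D(Y)={1,3,4,5,6} D(Z)={1,3,4}: Y {1,3,4,5,6}->{1,3}; Z {1,3,4}->{3,4}
Constraint 4 (Y + X = V) on D(Y)={1,3} D(X)={2,4,5,6} D(V)={1,2,3,4,5,6}: X {2,4,5,6}->{2,4,5}; V {1,2,3,4,5,6}->{3,5,6}
So after all 4 constraints: D(Y) = {1,3}

Answer: {1,3}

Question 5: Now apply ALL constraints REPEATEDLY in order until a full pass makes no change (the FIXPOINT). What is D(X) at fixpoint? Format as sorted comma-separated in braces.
Answer: {2,4,5}

Derivation:
pass 0 (initial): D(X)={2,4,5,6}
pass 1: V {1,2,3,4,5,6}->{3,5,6}; X {2,4,5,6}->{2,4,5}; Y {1,3,4,5,6}->{1,3}; Z {1,3,4}->{3,4}
pass 2: no change
Fixpoint after 2 passes: D(X) = {2,4,5}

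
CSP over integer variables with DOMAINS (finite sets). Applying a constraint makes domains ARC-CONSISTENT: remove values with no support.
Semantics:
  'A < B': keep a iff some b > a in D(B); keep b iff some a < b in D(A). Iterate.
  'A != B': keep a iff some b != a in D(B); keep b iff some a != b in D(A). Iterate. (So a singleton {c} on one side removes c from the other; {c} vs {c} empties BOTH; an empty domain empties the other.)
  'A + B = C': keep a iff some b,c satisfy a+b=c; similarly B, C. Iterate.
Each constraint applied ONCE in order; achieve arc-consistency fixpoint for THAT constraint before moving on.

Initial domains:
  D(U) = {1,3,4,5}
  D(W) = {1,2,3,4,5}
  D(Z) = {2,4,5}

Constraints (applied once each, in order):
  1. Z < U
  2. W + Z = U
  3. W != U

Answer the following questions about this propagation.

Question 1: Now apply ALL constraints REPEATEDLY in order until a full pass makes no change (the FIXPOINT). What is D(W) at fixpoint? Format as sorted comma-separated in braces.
Answer: {1,2,3}

Derivation:
pass 0 (initial): D(W)={1,2,3,4,5}
pass 1: U {1,3,4,5}->{3,4,5}; W {1,2,3,4,5}->{1,2,3}; Z {2,4,5}->{2,4}
pass 2: no change
Fixpoint after 2 passes: D(W) = {1,2,3}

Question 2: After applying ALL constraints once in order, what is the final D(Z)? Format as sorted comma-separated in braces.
Constraint 1 (Z < U) on D(Z)={2,4,5} D(U)={1,3,4,5}: Z {2,4,5}->{2,4}; U {1,3,4,5}->{3,4,5}
Constraint 2 (W + Z = U) on D(W)={1,2,3,4,5} D(Z)={2,4} D(U)={3,4,5}: W {1,2,3,4,5}->{1,2,3}
Constraint 3 (W != U) on D(W)={1,2,3} D(U)={3,4,5}: no change
So after all 3 constraints: D(Z) = {2,4}

Answer: {2,4}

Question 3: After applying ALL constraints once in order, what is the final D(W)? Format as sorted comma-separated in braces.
Answer: {1,2,3}

Derivation:
Constraint 1 (Z < U) on D(Z)={2,4,5} D(U)={1,3,4,5}: Z {2,4,5}->{2,4}; U {1,3,4,5}->{3,4,5}
Constraint 2 (W + Z = U) on D(W)={1,2,3,4,5} D(Z)={2,4} D(U)={3,4,5}: W {1,2,3,4,5}->{1,2,3}
Constraint 3 (W != U) on D(W)={1,2,3} D(U)={3,4,5}: no change
So after all 3 constraints: D(W) = {1,2,3}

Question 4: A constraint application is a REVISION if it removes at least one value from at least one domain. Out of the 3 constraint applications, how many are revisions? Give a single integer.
Answer: 2

Derivation:
Constraint 1 (Z < U) on D(Z)={2,4,5} D(U)={1,3,4,5}: Z {2,4,5}->{2,4}; U {1,3,4,5}->{3,4,5} => REVISION
Constraint 2 (W + Z = U) on D(W)={1,2,3,4,5} D(Z)={2,4} D(U)={3,4,5}: W {1,2,3,4,5}->{1,2,3} => REVISION
Constraint 3 (W != U) on D(W)={1,2,3} D(U)={3,4,5}: no change => not a revision
Total revisions = 2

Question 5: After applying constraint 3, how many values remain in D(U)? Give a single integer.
Answer: 3

Derivation:
Constraint 1 (Z < U) on D(Z)={2,4,5} D(U)={1,3,4,5}: Z {2,4,5}->{2,4}; U {1,3,4,5}->{3,4,5}
Constraint 2 (W + Z = U) on D(W)={1,2,3,4,5} D(Z)={2,4} D(U)={3,4,5}: W {1,2,3,4,5}->{1,2,3}
Constraint 3 (W != U) on D(W)={1,2,3} D(U)={3,4,5}: no change
So after constraint 3: D(U)={3,4,5}, size = 3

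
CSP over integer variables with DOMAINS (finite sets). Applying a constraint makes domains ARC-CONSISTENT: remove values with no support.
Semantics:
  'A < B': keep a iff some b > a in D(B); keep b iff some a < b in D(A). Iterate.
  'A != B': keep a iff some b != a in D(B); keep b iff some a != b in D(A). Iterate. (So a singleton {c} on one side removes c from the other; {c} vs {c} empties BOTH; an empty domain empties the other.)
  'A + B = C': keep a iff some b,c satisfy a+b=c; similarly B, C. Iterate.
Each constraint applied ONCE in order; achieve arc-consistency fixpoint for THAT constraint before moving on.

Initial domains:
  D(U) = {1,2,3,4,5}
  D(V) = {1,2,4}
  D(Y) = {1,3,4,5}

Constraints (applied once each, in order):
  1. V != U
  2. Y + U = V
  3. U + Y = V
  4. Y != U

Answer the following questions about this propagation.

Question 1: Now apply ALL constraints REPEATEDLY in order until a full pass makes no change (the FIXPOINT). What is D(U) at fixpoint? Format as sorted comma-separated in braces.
Answer: {1,3}

Derivation:
pass 0 (initial): D(U)={1,2,3,4,5}
pass 1: U {1,2,3,4,5}->{1,3}; V {1,2,4}->{2,4}; Y {1,3,4,5}->{1,3}
pass 2: no change
Fixpoint after 2 passes: D(U) = {1,3}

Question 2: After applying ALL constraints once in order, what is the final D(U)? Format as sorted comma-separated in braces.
Answer: {1,3}

Derivation:
Constraint 1 (V != U) on D(V)={1,2,4} D(U)={1,2,3,4,5}: no change
Constraint 2 (Y + U = V) on D(Y)={1,3,4,5} D(U)={1,2,3,4,5} D(V)={1,2,4}: Y {1,3,4,5}->{1,3}; U {1,2,3,4,5}->{1,3}; V {1,2,4}->{2,4}
Constraint 3 (U + Y = V) on D(U)={1,3} D(Y)={1,3} D(V)={2,4}: no change
Constraint 4 (Y != U) on D(Y)={1,3} D(U)={1,3}: no change
So after all 4 constraints: D(U) = {1,3}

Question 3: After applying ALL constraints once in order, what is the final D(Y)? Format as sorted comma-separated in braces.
Answer: {1,3}

Derivation:
Constraint 1 (V != U) on D(V)={1,2,4} D(U)={1,2,3,4,5}: no change
Constraint 2 (Y + U = V) on D(Y)={1,3,4,5} D(U)={1,2,3,4,5} D(V)={1,2,4}: Y {1,3,4,5}->{1,3}; U {1,2,3,4,5}->{1,3}; V {1,2,4}->{2,4}
Constraint 3 (U + Y = V) on D(U)={1,3} D(Y)={1,3} D(V)={2,4}: no change
Constraint 4 (Y != U) on D(Y)={1,3} D(U)={1,3}: no change
So after all 4 constraints: D(Y) = {1,3}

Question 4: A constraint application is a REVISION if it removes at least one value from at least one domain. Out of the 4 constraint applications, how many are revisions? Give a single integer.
Answer: 1

Derivation:
Constraint 1 (V != U) on D(V)={1,2,4} D(U)={1,2,3,4,5}: no change => not a revision
Constraint 2 (Y + U = V) on D(Y)={1,3,4,5} D(U)={1,2,3,4,5} D(V)={1,2,4}: Y {1,3,4,5}->{1,3}; U {1,2,3,4,5}->{1,3}; V {1,2,4}->{2,4} => REVISION
Constraint 3 (U + Y = V) on D(U)={1,3} D(Y)={1,3} D(V)={2,4}: no change => not a revision
Constraint 4 (Y != U) on D(Y)={1,3} D(U)={1,3}: no change => not a revision
Total revisions = 1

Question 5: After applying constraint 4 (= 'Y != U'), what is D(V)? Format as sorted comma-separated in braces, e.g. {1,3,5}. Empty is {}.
Answer: {2,4}

Derivation:
Constraint 1 (V != U) on D(V)={1,2,4} D(U)={1,2,3,4,5}: no change
Constraint 2 (Y + U = V) on D(Y)={1,3,4,5} D(U)={1,2,3,4,5} D(V)={1,2,4}: Y {1,3,4,5}->{1,3}; U {1,2,3,4,5}->{1,3}; V {1,2,4}->{2,4}
Constraint 3 (U + Y = V) on D(U)={1,3} D(Y)={1,3} D(V)={2,4}: no change
Constraint 4 (Y != U) on D(Y)={1,3} D(U)={1,3}: no change
So after constraint 4: D(V) = {2,4}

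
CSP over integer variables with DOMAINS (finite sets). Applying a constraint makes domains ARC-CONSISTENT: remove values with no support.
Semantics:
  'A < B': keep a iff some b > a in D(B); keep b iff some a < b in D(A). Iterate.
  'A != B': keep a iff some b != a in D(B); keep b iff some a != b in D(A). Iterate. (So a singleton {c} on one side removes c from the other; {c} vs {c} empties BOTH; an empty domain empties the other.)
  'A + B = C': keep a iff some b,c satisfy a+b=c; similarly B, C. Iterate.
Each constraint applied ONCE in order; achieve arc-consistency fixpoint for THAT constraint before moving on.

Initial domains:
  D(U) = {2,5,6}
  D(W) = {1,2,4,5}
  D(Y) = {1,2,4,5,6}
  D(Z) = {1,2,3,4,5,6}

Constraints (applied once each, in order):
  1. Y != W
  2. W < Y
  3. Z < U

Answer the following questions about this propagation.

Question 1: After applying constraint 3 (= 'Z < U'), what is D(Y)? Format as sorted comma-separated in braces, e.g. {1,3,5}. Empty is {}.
Answer: {2,4,5,6}

Derivation:
Constraint 1 (Y != W) on D(Y)={1,2,4,5,6} D(W)={1,2,4,5}: no change
Constraint 2 (W < Y) on D(W)={1,2,4,5} D(Y)={1,2,4,5,6}: Y {1,2,4,5,6}->{2,4,5,6}
Constraint 3 (Z < U) on D(Z)={1,2,3,4,5,6} D(U)={2,5,6}: Z {1,2,3,4,5,6}->{1,2,3,4,5}
So after constraint 3: D(Y) = {2,4,5,6}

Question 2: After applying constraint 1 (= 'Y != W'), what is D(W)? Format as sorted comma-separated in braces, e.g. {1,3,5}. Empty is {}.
Answer: {1,2,4,5}

Derivation:
Constraint 1 (Y != W) on D(Y)={1,2,4,5,6} D(W)={1,2,4,5}: no change
So after constraint 1: D(W) = {1,2,4,5}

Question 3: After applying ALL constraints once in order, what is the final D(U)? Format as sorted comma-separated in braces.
Constraint 1 (Y != W) on D(Y)={1,2,4,5,6} D(W)={1,2,4,5}: no change
Constraint 2 (W < Y) on D(W)={1,2,4,5} D(Y)={1,2,4,5,6}: Y {1,2,4,5,6}->{2,4,5,6}
Constraint 3 (Z < U) on D(Z)={1,2,3,4,5,6} D(U)={2,5,6}: Z {1,2,3,4,5,6}->{1,2,3,4,5}
So after all 3 constraints: D(U) = {2,5,6}

Answer: {2,5,6}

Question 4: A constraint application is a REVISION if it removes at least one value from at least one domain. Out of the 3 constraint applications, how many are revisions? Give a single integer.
Constraint 1 (Y != W) on D(Y)={1,2,4,5,6} D(W)={1,2,4,5}: no change => not a revision
Constraint 2 (W < Y) on D(W)={1,2,4,5} D(Y)={1,2,4,5,6}: Y {1,2,4,5,6}->{2,4,5,6} => REVISION
Constraint 3 (Z < U) on D(Z)={1,2,3,4,5,6} D(U)={2,5,6}: Z {1,2,3,4,5,6}->{1,2,3,4,5} => REVISION
Total revisions = 2

Answer: 2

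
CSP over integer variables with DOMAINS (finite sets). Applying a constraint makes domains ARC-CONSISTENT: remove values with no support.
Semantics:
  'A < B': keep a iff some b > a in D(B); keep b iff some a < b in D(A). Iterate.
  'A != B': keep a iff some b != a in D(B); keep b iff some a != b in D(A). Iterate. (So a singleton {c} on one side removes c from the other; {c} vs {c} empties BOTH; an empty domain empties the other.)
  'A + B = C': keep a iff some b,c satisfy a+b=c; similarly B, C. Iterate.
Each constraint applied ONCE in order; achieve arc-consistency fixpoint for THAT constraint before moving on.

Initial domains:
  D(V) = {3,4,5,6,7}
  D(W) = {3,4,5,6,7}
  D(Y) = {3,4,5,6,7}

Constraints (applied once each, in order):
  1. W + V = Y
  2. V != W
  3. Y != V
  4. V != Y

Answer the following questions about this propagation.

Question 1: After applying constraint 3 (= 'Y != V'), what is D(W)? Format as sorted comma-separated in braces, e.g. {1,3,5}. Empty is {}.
Constraint 1 (W + V = Y) on D(W)={3,4,5,6,7} D(V)={3,4,5,6,7} D(Y)={3,4,5,6,7}: W {3,4,5,6,7}->{3,4}; V {3,4,5,6,7}->{3,4}; Y {3,4,5,6,7}->{6,7}
Constraint 2 (V != W) on D(V)={3,4} D(W)={3,4}: no change
Constraint 3 (Y != V) on D(Y)={6,7} D(V)={3,4}: no change
So after constraint 3: D(W) = {3,4}

Answer: {3,4}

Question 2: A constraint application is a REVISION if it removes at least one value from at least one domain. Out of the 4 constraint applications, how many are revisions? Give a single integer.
Constraint 1 (W + V = Y) on D(W)={3,4,5,6,7} D(V)={3,4,5,6,7} D(Y)={3,4,5,6,7}: W {3,4,5,6,7}->{3,4}; V {3,4,5,6,7}->{3,4}; Y {3,4,5,6,7}->{6,7} => REVISION
Constraint 2 (V != W) on D(V)={3,4} D(W)={3,4}: no change => not a revision
Constraint 3 (Y != V) on D(Y)={6,7} D(V)={3,4}: no change => not a revision
Constraint 4 (V != Y) on D(V)={3,4} D(Y)={6,7}: no change => not a revision
Total revisions = 1

Answer: 1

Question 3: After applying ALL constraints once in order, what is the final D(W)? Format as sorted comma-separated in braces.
Answer: {3,4}

Derivation:
Constraint 1 (W + V = Y) on D(W)={3,4,5,6,7} D(V)={3,4,5,6,7} D(Y)={3,4,5,6,7}: W {3,4,5,6,7}->{3,4}; V {3,4,5,6,7}->{3,4}; Y {3,4,5,6,7}->{6,7}
Constraint 2 (V != W) on D(V)={3,4} D(W)={3,4}: no change
Constraint 3 (Y != V) on D(Y)={6,7} D(V)={3,4}: no change
Constraint 4 (V != Y) on D(V)={3,4} D(Y)={6,7}: no change
So after all 4 constraints: D(W) = {3,4}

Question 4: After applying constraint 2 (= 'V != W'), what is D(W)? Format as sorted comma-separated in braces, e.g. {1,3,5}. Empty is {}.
Constraint 1 (W + V = Y) on D(W)={3,4,5,6,7} D(V)={3,4,5,6,7} D(Y)={3,4,5,6,7}: W {3,4,5,6,7}->{3,4}; V {3,4,5,6,7}->{3,4}; Y {3,4,5,6,7}->{6,7}
Constraint 2 (V != W) on D(V)={3,4} D(W)={3,4}: no change
So after constraint 2: D(W) = {3,4}

Answer: {3,4}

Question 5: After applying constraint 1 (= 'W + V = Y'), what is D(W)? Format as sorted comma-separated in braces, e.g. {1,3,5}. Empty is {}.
Constraint 1 (W + V = Y) on D(W)={3,4,5,6,7} D(V)={3,4,5,6,7} D(Y)={3,4,5,6,7}: W {3,4,5,6,7}->{3,4}; V {3,4,5,6,7}->{3,4}; Y {3,4,5,6,7}->{6,7}
So after constraint 1: D(W) = {3,4}

Answer: {3,4}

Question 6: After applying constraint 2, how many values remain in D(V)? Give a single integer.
Answer: 2

Derivation:
Constraint 1 (W + V = Y) on D(W)={3,4,5,6,7} D(V)={3,4,5,6,7} D(Y)={3,4,5,6,7}: W {3,4,5,6,7}->{3,4}; V {3,4,5,6,7}->{3,4}; Y {3,4,5,6,7}->{6,7}
Constraint 2 (V != W) on D(V)={3,4} D(W)={3,4}: no change
So after constraint 2: D(V)={3,4}, size = 2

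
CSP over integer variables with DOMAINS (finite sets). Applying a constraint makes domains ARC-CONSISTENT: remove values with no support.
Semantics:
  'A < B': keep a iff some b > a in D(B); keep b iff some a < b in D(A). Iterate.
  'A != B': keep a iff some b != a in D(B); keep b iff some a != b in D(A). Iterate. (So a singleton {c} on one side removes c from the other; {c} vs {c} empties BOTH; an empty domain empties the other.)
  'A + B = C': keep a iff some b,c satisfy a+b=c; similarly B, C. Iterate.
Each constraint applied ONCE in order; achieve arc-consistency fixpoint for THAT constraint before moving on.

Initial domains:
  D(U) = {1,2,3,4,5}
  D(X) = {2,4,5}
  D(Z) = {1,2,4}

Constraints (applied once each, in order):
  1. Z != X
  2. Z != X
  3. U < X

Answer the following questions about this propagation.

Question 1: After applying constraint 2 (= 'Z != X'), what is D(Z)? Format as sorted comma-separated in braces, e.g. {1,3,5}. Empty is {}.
Answer: {1,2,4}

Derivation:
Constraint 1 (Z != X) on D(Z)={1,2,4} D(X)={2,4,5}: no change
Constraint 2 (Z != X) on D(Z)={1,2,4} D(X)={2,4,5}: no change
So after constraint 2: D(Z) = {1,2,4}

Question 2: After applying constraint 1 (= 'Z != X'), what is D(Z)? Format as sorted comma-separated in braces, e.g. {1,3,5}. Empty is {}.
Constraint 1 (Z != X) on D(Z)={1,2,4} D(X)={2,4,5}: no change
So after constraint 1: D(Z) = {1,2,4}

Answer: {1,2,4}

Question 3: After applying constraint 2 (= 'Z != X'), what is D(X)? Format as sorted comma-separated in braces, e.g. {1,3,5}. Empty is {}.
Answer: {2,4,5}

Derivation:
Constraint 1 (Z != X) on D(Z)={1,2,4} D(X)={2,4,5}: no change
Constraint 2 (Z != X) on D(Z)={1,2,4} D(X)={2,4,5}: no change
So after constraint 2: D(X) = {2,4,5}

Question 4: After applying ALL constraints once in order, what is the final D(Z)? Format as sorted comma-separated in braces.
Constraint 1 (Z != X) on D(Z)={1,2,4} D(X)={2,4,5}: no change
Constraint 2 (Z != X) on D(Z)={1,2,4} D(X)={2,4,5}: no change
Constraint 3 (U < X) on D(U)={1,2,3,4,5} D(X)={2,4,5}: U {1,2,3,4,5}->{1,2,3,4}
So after all 3 constraints: D(Z) = {1,2,4}

Answer: {1,2,4}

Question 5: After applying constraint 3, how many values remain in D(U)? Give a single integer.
Answer: 4

Derivation:
Constraint 1 (Z != X) on D(Z)={1,2,4} D(X)={2,4,5}: no change
Constraint 2 (Z != X) on D(Z)={1,2,4} D(X)={2,4,5}: no change
Constraint 3 (U < X) on D(U)={1,2,3,4,5} D(X)={2,4,5}: U {1,2,3,4,5}->{1,2,3,4}
So after constraint 3: D(U)={1,2,3,4}, size = 4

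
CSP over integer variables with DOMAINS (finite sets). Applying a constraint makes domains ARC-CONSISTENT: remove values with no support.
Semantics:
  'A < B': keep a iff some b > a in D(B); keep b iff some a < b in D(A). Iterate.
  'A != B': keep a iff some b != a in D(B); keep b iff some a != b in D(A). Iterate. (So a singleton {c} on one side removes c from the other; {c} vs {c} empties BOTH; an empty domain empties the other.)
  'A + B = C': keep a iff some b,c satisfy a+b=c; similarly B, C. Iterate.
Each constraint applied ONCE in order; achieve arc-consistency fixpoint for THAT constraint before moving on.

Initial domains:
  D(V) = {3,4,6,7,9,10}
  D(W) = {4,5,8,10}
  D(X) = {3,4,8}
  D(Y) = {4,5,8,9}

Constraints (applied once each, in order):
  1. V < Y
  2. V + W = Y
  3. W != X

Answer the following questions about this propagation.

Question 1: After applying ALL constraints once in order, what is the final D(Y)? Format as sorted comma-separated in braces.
Answer: {8,9}

Derivation:
Constraint 1 (V < Y) on D(V)={3,4,6,7,9,10} D(Y)={4,5,8,9}: V {3,4,6,7,9,10}->{3,4,6,7}
Constraint 2 (V + W = Y) on D(V)={3,4,6,7} D(W)={4,5,8,10} D(Y)={4,5,8,9}: V {3,4,6,7}->{3,4}; W {4,5,8,10}->{4,5}; Y {4,5,8,9}->{8,9}
Constraint 3 (W != X) on D(W)={4,5} D(X)={3,4,8}: no change
So after all 3 constraints: D(Y) = {8,9}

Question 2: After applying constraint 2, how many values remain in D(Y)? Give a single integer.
Answer: 2

Derivation:
Constraint 1 (V < Y) on D(V)={3,4,6,7,9,10} D(Y)={4,5,8,9}: V {3,4,6,7,9,10}->{3,4,6,7}
Constraint 2 (V + W = Y) on D(V)={3,4,6,7} D(W)={4,5,8,10} D(Y)={4,5,8,9}: V {3,4,6,7}->{3,4}; W {4,5,8,10}->{4,5}; Y {4,5,8,9}->{8,9}
So after constraint 2: D(Y)={8,9}, size = 2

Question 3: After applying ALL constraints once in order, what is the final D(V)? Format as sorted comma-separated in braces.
Answer: {3,4}

Derivation:
Constraint 1 (V < Y) on D(V)={3,4,6,7,9,10} D(Y)={4,5,8,9}: V {3,4,6,7,9,10}->{3,4,6,7}
Constraint 2 (V + W = Y) on D(V)={3,4,6,7} D(W)={4,5,8,10} D(Y)={4,5,8,9}: V {3,4,6,7}->{3,4}; W {4,5,8,10}->{4,5}; Y {4,5,8,9}->{8,9}
Constraint 3 (W != X) on D(W)={4,5} D(X)={3,4,8}: no change
So after all 3 constraints: D(V) = {3,4}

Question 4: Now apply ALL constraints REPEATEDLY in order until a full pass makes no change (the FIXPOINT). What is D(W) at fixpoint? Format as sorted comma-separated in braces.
Answer: {4,5}

Derivation:
pass 0 (initial): D(W)={4,5,8,10}
pass 1: V {3,4,6,7,9,10}->{3,4}; W {4,5,8,10}->{4,5}; Y {4,5,8,9}->{8,9}
pass 2: no change
Fixpoint after 2 passes: D(W) = {4,5}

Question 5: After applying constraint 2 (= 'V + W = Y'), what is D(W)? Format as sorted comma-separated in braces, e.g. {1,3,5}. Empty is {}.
Answer: {4,5}

Derivation:
Constraint 1 (V < Y) on D(V)={3,4,6,7,9,10} D(Y)={4,5,8,9}: V {3,4,6,7,9,10}->{3,4,6,7}
Constraint 2 (V + W = Y) on D(V)={3,4,6,7} D(W)={4,5,8,10} D(Y)={4,5,8,9}: V {3,4,6,7}->{3,4}; W {4,5,8,10}->{4,5}; Y {4,5,8,9}->{8,9}
So after constraint 2: D(W) = {4,5}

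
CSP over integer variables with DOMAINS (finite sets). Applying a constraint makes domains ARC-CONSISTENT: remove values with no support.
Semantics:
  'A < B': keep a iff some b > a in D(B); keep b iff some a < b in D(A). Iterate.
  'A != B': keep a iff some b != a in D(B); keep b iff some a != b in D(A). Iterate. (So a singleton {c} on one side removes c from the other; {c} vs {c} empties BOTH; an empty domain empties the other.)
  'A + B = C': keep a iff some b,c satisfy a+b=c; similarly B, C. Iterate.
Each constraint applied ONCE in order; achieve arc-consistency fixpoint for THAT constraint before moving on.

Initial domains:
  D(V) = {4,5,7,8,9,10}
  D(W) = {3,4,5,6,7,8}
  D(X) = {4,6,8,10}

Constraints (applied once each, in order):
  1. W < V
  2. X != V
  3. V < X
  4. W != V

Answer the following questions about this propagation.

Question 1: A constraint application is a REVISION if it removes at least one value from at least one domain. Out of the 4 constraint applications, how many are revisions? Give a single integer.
Answer: 1

Derivation:
Constraint 1 (W < V) on D(W)={3,4,5,6,7,8} D(V)={4,5,7,8,9,10}: no change => not a revision
Constraint 2 (X != V) on D(X)={4,6,8,10} D(V)={4,5,7,8,9,10}: no change => not a revision
Constraint 3 (V < X) on D(V)={4,5,7,8,9,10} D(X)={4,6,8,10}: V {4,5,7,8,9,10}->{4,5,7,8,9}; X {4,6,8,10}->{6,8,10} => REVISION
Constraint 4 (W != V) on D(W)={3,4,5,6,7,8} D(V)={4,5,7,8,9}: no change => not a revision
Total revisions = 1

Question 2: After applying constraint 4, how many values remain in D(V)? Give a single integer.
Answer: 5

Derivation:
Constraint 1 (W < V) on D(W)={3,4,5,6,7,8} D(V)={4,5,7,8,9,10}: no change
Constraint 2 (X != V) on D(X)={4,6,8,10} D(V)={4,5,7,8,9,10}: no change
Constraint 3 (V < X) on D(V)={4,5,7,8,9,10} D(X)={4,6,8,10}: V {4,5,7,8,9,10}->{4,5,7,8,9}; X {4,6,8,10}->{6,8,10}
Constraint 4 (W != V) on D(W)={3,4,5,6,7,8} D(V)={4,5,7,8,9}: no change
So after constraint 4: D(V)={4,5,7,8,9}, size = 5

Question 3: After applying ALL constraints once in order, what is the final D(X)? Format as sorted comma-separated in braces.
Constraint 1 (W < V) on D(W)={3,4,5,6,7,8} D(V)={4,5,7,8,9,10}: no change
Constraint 2 (X != V) on D(X)={4,6,8,10} D(V)={4,5,7,8,9,10}: no change
Constraint 3 (V < X) on D(V)={4,5,7,8,9,10} D(X)={4,6,8,10}: V {4,5,7,8,9,10}->{4,5,7,8,9}; X {4,6,8,10}->{6,8,10}
Constraint 4 (W != V) on D(W)={3,4,5,6,7,8} D(V)={4,5,7,8,9}: no change
So after all 4 constraints: D(X) = {6,8,10}

Answer: {6,8,10}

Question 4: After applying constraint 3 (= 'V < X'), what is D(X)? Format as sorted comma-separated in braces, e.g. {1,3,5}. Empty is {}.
Answer: {6,8,10}

Derivation:
Constraint 1 (W < V) on D(W)={3,4,5,6,7,8} D(V)={4,5,7,8,9,10}: no change
Constraint 2 (X != V) on D(X)={4,6,8,10} D(V)={4,5,7,8,9,10}: no change
Constraint 3 (V < X) on D(V)={4,5,7,8,9,10} D(X)={4,6,8,10}: V {4,5,7,8,9,10}->{4,5,7,8,9}; X {4,6,8,10}->{6,8,10}
So after constraint 3: D(X) = {6,8,10}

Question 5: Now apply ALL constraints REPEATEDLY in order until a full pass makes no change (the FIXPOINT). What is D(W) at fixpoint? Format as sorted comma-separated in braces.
pass 0 (initial): D(W)={3,4,5,6,7,8}
pass 1: V {4,5,7,8,9,10}->{4,5,7,8,9}; X {4,6,8,10}->{6,8,10}
pass 2: no change
Fixpoint after 2 passes: D(W) = {3,4,5,6,7,8}

Answer: {3,4,5,6,7,8}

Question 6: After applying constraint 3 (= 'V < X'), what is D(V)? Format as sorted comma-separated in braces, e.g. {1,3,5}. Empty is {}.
Constraint 1 (W < V) on D(W)={3,4,5,6,7,8} D(V)={4,5,7,8,9,10}: no change
Constraint 2 (X != V) on D(X)={4,6,8,10} D(V)={4,5,7,8,9,10}: no change
Constraint 3 (V < X) on D(V)={4,5,7,8,9,10} D(X)={4,6,8,10}: V {4,5,7,8,9,10}->{4,5,7,8,9}; X {4,6,8,10}->{6,8,10}
So after constraint 3: D(V) = {4,5,7,8,9}

Answer: {4,5,7,8,9}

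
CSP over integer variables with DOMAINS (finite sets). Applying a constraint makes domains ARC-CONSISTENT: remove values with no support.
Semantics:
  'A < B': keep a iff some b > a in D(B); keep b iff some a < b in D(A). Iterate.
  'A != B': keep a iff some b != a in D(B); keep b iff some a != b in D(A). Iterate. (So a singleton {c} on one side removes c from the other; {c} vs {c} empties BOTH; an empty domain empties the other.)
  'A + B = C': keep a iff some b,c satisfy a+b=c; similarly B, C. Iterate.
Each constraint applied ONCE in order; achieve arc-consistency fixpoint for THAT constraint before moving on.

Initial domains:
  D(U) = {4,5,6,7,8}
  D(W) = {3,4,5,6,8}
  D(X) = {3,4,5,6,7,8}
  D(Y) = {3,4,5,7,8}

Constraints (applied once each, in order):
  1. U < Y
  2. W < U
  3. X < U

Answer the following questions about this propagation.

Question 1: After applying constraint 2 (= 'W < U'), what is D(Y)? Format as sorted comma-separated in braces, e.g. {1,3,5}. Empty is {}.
Constraint 1 (U < Y) on D(U)={4,5,6,7,8} D(Y)={3,4,5,7,8}: U {4,5,6,7,8}->{4,5,6,7}; Y {3,4,5,7,8}->{5,7,8}
Constraint 2 (W < U) on D(W)={3,4,5,6,8} D(U)={4,5,6,7}: W {3,4,5,6,8}->{3,4,5,6}
So after constraint 2: D(Y) = {5,7,8}

Answer: {5,7,8}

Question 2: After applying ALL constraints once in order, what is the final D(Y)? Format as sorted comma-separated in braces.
Answer: {5,7,8}

Derivation:
Constraint 1 (U < Y) on D(U)={4,5,6,7,8} D(Y)={3,4,5,7,8}: U {4,5,6,7,8}->{4,5,6,7}; Y {3,4,5,7,8}->{5,7,8}
Constraint 2 (W < U) on D(W)={3,4,5,6,8} D(U)={4,5,6,7}: W {3,4,5,6,8}->{3,4,5,6}
Constraint 3 (X < U) on D(X)={3,4,5,6,7,8} D(U)={4,5,6,7}: X {3,4,5,6,7,8}->{3,4,5,6}
So after all 3 constraints: D(Y) = {5,7,8}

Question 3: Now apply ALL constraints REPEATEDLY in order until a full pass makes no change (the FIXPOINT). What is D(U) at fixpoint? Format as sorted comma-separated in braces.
pass 0 (initial): D(U)={4,5,6,7,8}
pass 1: U {4,5,6,7,8}->{4,5,6,7}; W {3,4,5,6,8}->{3,4,5,6}; X {3,4,5,6,7,8}->{3,4,5,6}; Y {3,4,5,7,8}->{5,7,8}
pass 2: no change
Fixpoint after 2 passes: D(U) = {4,5,6,7}

Answer: {4,5,6,7}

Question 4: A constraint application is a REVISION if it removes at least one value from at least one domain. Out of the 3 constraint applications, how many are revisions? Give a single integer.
Constraint 1 (U < Y) on D(U)={4,5,6,7,8} D(Y)={3,4,5,7,8}: U {4,5,6,7,8}->{4,5,6,7}; Y {3,4,5,7,8}->{5,7,8} => REVISION
Constraint 2 (W < U) on D(W)={3,4,5,6,8} D(U)={4,5,6,7}: W {3,4,5,6,8}->{3,4,5,6} => REVISION
Constraint 3 (X < U) on D(X)={3,4,5,6,7,8} D(U)={4,5,6,7}: X {3,4,5,6,7,8}->{3,4,5,6} => REVISION
Total revisions = 3

Answer: 3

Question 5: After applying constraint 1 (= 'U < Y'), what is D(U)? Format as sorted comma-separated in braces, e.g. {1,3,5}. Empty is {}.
Answer: {4,5,6,7}

Derivation:
Constraint 1 (U < Y) on D(U)={4,5,6,7,8} D(Y)={3,4,5,7,8}: U {4,5,6,7,8}->{4,5,6,7}; Y {3,4,5,7,8}->{5,7,8}
So after constraint 1: D(U) = {4,5,6,7}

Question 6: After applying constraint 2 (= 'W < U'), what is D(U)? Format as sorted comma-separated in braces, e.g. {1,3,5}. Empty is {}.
Constraint 1 (U < Y) on D(U)={4,5,6,7,8} D(Y)={3,4,5,7,8}: U {4,5,6,7,8}->{4,5,6,7}; Y {3,4,5,7,8}->{5,7,8}
Constraint 2 (W < U) on D(W)={3,4,5,6,8} D(U)={4,5,6,7}: W {3,4,5,6,8}->{3,4,5,6}
So after constraint 2: D(U) = {4,5,6,7}

Answer: {4,5,6,7}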